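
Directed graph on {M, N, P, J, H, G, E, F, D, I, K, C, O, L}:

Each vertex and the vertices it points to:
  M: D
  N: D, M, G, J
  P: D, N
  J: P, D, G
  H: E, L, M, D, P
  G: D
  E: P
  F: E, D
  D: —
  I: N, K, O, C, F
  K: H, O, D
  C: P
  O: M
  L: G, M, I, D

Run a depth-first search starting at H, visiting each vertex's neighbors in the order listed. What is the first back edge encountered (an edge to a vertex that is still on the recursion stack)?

J->P

DFS from H (visiting each vertex's neighbors in the order listed); mark gray on enter, black on exit:
H gray
  E gray
    P gray
      D gray
      D black
      N gray
        N→D: D black — skip
        M gray
          M→D: D black — skip
        M black
        G gray
          G→D: D black — skip
        G black
        J gray
          J→P: P is gray → back edge
First back edge: J → P.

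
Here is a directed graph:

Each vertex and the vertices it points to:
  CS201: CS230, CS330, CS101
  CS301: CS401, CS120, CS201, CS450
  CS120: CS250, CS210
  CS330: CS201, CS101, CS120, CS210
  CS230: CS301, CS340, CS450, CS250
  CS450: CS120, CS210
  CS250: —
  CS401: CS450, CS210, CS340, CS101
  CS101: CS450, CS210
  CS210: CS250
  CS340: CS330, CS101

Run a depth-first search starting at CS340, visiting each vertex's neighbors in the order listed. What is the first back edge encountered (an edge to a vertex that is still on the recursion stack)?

DFS from CS340 (visiting each vertex's neighbors in the order listed); mark gray on enter, black on exit:
CS340 gray
  CS330 gray
    CS201 gray
      CS230 gray
        CS301 gray
          CS401 gray
            CS450 gray
              CS120 gray
                CS250 gray
                CS250 black
                CS210 gray
                  CS210→CS250: CS250 black — skip
                CS210 black
              CS120 black
              CS450→CS210: CS210 black — skip
            CS450 black
            CS401→CS210: CS210 black — skip
            CS401→CS340: CS340 is gray → back edge
First back edge: CS401 → CS340.

CS401→CS340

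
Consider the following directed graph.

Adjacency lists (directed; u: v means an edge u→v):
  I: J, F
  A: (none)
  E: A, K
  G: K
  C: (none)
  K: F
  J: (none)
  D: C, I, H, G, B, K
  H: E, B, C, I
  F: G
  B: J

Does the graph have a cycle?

DFS with white/gray/black marking, starting from I:
I gray
  J gray
  J black
  F gray
    G gray
      K gray
        K→F: F is gray → back edge
Back edge found, so a cycle exists: F → G → K → F.

Yes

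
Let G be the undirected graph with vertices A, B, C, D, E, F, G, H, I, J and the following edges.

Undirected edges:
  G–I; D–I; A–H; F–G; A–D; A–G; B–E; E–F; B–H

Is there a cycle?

Yes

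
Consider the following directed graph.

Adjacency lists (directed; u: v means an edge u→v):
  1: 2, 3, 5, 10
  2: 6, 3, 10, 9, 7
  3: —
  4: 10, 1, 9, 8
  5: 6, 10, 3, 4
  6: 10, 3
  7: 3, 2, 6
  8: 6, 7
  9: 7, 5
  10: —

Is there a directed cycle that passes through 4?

4 is on a cycle iff 4 can reach itself via ≥1 edge.
4 → 1 → 5 → 4 — yes.

Yes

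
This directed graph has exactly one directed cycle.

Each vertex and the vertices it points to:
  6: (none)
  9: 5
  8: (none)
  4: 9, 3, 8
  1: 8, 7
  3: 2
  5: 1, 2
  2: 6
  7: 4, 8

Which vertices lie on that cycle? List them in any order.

1, 4, 5, 7, 9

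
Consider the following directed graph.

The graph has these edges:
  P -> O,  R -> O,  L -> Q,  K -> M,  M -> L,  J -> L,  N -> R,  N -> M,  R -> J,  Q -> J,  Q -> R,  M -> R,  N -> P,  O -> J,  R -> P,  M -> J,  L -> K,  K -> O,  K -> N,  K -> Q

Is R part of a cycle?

R is on a cycle iff R can reach itself via ≥1 edge.
R → J → L → Q → R — yes.

Yes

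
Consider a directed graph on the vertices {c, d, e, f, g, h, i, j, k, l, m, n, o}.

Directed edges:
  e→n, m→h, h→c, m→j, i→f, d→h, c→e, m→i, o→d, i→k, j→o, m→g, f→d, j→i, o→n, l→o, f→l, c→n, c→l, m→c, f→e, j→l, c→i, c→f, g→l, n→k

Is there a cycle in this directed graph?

DFS with white/gray/black marking, starting from d:
d gray
  h gray
    c gray
      n gray
        k gray
        k black
      n black
      f gray
        e gray
          e→n: n black — skip
        e black
        l gray
          o gray
            o→d: d is gray → back edge
Back edge found, so a cycle exists: d → h → c → f → l → o → d.

Yes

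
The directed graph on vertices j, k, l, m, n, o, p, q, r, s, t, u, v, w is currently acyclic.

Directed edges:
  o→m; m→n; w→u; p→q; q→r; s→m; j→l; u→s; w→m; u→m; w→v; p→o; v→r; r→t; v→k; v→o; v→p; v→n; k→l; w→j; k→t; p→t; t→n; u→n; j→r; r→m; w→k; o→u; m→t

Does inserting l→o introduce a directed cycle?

No

Adding l→o creates a cycle iff o can already reach l.
Explore from o: no path reaches l. The graph stays acyclic.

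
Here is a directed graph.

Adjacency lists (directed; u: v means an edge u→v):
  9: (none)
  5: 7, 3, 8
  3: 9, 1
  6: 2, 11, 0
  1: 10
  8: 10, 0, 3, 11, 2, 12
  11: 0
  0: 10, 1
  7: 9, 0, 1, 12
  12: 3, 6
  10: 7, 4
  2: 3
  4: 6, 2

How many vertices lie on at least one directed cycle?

A vertex is on a directed cycle iff it belongs to a strongly connected component of size ≥ 2 (or has a self-loop).
The vertices on cycles are {0, 1, 2, 3, 4, 6, 7, 10, 11, 12} — 10 in total.

10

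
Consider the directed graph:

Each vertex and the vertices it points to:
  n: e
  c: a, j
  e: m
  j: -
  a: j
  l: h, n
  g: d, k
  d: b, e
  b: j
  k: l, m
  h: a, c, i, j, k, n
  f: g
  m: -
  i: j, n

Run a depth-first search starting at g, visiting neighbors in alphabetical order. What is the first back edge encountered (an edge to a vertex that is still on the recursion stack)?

h->k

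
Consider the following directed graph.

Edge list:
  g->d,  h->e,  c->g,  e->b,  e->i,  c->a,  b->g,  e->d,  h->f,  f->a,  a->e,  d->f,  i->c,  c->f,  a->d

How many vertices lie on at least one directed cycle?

8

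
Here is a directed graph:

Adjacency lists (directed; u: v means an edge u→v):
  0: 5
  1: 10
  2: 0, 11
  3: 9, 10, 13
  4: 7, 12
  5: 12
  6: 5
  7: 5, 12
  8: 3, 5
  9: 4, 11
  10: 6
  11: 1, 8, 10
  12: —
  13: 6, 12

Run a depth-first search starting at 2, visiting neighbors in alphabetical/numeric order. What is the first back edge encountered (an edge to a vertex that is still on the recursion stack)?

DFS from 2 (visiting neighbors in alphabetical/numeric order); mark gray on enter, black on exit:
2 gray
  0 gray
    5 gray
      12 gray
      12 black
    5 black
  0 black
  11 gray
    1 gray
      10 gray
        6 gray
          6→5: 5 black — skip
        6 black
      10 black
    1 black
    8 gray
      3 gray
        9 gray
          4 gray
            7 gray
              7→5: 5 black — skip
              7→12: 12 black — skip
            7 black
            4→12: 12 black — skip
          4 black
          9→11: 11 is gray → back edge
First back edge: 9 → 11.

9->11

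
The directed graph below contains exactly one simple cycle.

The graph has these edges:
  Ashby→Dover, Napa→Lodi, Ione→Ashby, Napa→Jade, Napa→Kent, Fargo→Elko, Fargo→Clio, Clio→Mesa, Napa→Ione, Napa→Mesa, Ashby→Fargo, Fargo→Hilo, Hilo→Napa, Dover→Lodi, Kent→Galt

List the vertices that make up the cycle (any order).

Hilo, Ione, Napa, Ashby, Fargo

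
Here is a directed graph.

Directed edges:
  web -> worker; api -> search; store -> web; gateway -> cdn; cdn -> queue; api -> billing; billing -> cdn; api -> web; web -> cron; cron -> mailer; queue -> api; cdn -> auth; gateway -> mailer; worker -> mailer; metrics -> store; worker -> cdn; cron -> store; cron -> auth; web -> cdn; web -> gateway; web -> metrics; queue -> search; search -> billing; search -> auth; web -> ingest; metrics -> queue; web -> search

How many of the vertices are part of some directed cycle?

11

A vertex is on a directed cycle iff it belongs to a strongly connected component of size ≥ 2 (or has a self-loop).
The vertices on cycles are {api, cdn, web, cron, queue, store, search, worker, billing, gateway, metrics} — 11 in total.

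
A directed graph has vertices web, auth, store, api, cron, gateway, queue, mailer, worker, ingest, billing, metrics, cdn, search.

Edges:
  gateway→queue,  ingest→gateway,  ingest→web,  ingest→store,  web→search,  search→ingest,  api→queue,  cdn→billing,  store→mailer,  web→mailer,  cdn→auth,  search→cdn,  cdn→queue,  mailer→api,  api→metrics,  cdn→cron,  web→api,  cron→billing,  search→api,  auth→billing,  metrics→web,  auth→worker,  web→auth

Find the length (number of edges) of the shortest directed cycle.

For each vertex v, BFS finds the shortest path from v back to v.
The shortest such closed walk is search → ingest → web → search, length 3.

3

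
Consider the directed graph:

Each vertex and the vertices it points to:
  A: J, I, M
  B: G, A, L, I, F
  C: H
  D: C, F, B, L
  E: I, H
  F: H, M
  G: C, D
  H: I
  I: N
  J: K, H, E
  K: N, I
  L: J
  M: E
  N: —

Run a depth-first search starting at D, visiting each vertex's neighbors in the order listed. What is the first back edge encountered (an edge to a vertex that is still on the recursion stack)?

G->D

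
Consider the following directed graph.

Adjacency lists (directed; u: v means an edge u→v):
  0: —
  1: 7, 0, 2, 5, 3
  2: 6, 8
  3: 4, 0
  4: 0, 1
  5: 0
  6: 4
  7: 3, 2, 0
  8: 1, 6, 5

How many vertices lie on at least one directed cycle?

A vertex is on a directed cycle iff it belongs to a strongly connected component of size ≥ 2 (or has a self-loop).
The vertices on cycles are {1, 2, 3, 4, 6, 7, 8} — 7 in total.

7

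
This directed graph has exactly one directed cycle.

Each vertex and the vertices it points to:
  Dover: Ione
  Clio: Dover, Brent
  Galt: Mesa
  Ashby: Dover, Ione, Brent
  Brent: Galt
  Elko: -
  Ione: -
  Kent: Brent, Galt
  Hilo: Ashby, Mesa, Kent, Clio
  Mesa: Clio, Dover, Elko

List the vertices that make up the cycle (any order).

Clio, Galt, Mesa, Brent

DFS with gray/black marking from Mesa:
Mesa gray
  Clio gray
    Dover gray
      Ione gray
      Ione black
    Dover black
    Brent gray
      Galt gray
        Galt→Mesa: Mesa is gray → back edge
Back edge closes the cycle Mesa → Clio → Brent → Galt → Mesa; its vertices are {Clio, Galt, Mesa, Brent}.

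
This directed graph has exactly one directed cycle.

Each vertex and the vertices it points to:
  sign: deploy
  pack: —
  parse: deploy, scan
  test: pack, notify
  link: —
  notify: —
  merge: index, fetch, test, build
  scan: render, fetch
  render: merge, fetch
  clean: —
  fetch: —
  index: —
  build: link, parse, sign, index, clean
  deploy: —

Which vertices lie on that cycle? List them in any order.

DFS with gray/black marking from merge:
merge gray
  index gray
  index black
  fetch gray
  fetch black
  test gray
    pack gray
    pack black
    notify gray
    notify black
  test black
  build gray
    link gray
    link black
    parse gray
      deploy gray
      deploy black
      scan gray
        render gray
          render→merge: merge is gray → back edge
Back edge closes the cycle merge → build → parse → scan → render → merge; its vertices are {scan, build, merge, parse, render}.

scan, build, merge, parse, render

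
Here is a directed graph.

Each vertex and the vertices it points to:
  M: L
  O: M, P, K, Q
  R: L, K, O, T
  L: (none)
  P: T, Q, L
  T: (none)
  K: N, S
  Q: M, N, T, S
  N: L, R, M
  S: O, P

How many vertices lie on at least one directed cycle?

A vertex is on a directed cycle iff it belongs to a strongly connected component of size ≥ 2 (or has a self-loop).
The vertices on cycles are {K, N, O, P, Q, R, S} — 7 in total.

7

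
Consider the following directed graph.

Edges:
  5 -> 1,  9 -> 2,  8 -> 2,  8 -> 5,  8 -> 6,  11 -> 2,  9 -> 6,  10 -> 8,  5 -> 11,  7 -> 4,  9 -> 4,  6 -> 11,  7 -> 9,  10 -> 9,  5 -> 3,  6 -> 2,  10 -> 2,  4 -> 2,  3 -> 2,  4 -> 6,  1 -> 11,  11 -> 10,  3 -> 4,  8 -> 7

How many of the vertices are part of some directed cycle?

10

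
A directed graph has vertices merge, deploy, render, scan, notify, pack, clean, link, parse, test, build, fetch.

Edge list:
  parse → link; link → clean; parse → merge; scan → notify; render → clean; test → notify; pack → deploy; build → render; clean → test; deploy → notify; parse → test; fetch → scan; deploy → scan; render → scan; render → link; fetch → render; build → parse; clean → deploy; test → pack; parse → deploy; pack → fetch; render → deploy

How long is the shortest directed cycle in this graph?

For each vertex v, BFS finds the shortest path from v back to v.
The shortest such closed walk is test → pack → fetch → render → clean → test, length 5.

5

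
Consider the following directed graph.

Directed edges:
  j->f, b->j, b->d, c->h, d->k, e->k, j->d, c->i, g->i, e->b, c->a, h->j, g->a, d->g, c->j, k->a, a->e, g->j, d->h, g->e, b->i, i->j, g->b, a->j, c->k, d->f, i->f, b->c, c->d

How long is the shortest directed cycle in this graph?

For each vertex v, BFS finds the shortest path from v back to v.
The shortest such closed walk is b → d → g → b, length 3.

3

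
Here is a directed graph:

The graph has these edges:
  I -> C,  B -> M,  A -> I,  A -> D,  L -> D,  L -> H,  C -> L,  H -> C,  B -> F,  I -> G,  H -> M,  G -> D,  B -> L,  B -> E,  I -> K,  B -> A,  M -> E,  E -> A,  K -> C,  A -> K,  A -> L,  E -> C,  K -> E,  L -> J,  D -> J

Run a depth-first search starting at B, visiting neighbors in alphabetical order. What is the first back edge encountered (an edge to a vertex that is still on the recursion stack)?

H→C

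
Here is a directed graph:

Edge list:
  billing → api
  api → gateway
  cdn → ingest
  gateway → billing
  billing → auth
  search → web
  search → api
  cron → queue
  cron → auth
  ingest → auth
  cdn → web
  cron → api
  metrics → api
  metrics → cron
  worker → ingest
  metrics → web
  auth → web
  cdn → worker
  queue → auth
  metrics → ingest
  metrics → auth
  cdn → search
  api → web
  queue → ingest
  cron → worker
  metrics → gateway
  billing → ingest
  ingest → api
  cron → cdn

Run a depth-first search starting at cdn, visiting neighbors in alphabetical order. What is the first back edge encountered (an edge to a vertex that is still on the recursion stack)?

DFS from cdn (visiting neighbors in alphabetical order); mark gray on enter, black on exit:
cdn gray
  ingest gray
    api gray
      gateway gray
        billing gray
          billing→api: api is gray → back edge
First back edge: billing → api.

billing→api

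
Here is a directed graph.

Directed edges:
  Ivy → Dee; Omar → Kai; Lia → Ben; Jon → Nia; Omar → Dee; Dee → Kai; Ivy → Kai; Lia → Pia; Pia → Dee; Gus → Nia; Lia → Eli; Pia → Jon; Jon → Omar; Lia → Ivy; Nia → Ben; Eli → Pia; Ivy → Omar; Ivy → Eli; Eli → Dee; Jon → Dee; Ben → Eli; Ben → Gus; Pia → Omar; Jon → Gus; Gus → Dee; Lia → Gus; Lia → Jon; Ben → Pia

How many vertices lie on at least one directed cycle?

A vertex is on a directed cycle iff it belongs to a strongly connected component of size ≥ 2 (or has a self-loop).
The vertices on cycles are {Ben, Eli, Gus, Jon, Nia, Pia} — 6 in total.

6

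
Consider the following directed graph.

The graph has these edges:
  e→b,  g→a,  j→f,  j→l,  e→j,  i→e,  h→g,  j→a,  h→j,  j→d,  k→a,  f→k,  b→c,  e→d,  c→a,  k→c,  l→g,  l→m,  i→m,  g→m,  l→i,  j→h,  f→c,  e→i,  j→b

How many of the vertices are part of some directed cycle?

A vertex is on a directed cycle iff it belongs to a strongly connected component of size ≥ 2 (or has a self-loop).
The vertices on cycles are {e, h, i, j, l} — 5 in total.

5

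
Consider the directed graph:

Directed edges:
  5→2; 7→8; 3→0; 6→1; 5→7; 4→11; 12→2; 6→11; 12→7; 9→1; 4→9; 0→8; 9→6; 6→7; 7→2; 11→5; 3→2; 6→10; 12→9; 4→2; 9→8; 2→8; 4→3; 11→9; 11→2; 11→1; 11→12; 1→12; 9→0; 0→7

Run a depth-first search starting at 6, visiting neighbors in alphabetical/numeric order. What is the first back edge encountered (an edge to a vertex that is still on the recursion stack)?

9→1

DFS from 6 (visiting neighbors in alphabetical/numeric order); mark gray on enter, black on exit:
6 gray
  1 gray
    12 gray
      2 gray
        8 gray
        8 black
      2 black
      7 gray
        7→2: 2 black — skip
        7→8: 8 black — skip
      7 black
      9 gray
        0 gray
          0→7: 7 black — skip
          0→8: 8 black — skip
        0 black
        9→1: 1 is gray → back edge
First back edge: 9 → 1.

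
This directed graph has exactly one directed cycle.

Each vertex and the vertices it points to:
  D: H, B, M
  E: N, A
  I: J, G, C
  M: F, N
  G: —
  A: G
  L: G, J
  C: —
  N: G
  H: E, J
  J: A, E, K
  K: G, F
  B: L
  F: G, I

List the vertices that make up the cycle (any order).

F, I, J, K

DFS with gray/black marking from F:
F gray
  G gray
  G black
  I gray
    J gray
      A gray
        A→G: G black — skip
      A black
      E gray
        N gray
          N→G: G black — skip
        N black
        E→A: A black — skip
      E black
      K gray
        K→G: G black — skip
        K→F: F is gray → back edge
Back edge closes the cycle F → I → J → K → F; its vertices are {F, I, J, K}.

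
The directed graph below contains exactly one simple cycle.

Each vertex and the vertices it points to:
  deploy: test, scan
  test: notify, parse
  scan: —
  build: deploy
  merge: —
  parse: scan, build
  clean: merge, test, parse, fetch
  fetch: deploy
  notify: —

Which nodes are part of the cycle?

DFS with gray/black marking from test:
test gray
  notify gray
  notify black
  parse gray
    scan gray
    scan black
    build gray
      deploy gray
        deploy→test: test is gray → back edge
Back edge closes the cycle test → parse → build → deploy → test; its vertices are {test, build, parse, deploy}.

test, build, parse, deploy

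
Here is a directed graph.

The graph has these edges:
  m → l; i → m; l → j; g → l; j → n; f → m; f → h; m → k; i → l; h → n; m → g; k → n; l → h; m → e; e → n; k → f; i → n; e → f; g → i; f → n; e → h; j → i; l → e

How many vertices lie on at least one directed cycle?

A vertex is on a directed cycle iff it belongs to a strongly connected component of size ≥ 2 (or has a self-loop).
The vertices on cycles are {e, f, g, i, j, k, l, m} — 8 in total.

8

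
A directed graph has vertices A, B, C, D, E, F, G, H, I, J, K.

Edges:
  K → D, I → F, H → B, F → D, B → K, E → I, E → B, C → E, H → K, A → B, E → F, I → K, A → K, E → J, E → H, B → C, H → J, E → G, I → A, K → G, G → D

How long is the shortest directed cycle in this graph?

3

For each vertex v, BFS finds the shortest path from v back to v.
The shortest such closed walk is E → B → C → E, length 3.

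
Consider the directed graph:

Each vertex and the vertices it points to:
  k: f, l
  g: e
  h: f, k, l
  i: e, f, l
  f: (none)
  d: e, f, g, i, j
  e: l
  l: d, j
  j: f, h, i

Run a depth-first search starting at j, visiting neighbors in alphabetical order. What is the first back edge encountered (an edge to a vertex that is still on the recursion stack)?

e→l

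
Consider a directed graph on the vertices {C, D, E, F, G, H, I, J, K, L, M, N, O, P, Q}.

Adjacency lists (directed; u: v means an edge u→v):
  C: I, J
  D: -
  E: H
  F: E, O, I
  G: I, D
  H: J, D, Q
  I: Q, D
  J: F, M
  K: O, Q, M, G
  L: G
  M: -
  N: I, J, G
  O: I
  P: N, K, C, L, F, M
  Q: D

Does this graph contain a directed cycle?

DFS with white/gray/black marking, starting from J:
J gray
  F gray
    E gray
      H gray
        H→J: J is gray → back edge
Back edge found, so a cycle exists: J → F → E → H → J.

Yes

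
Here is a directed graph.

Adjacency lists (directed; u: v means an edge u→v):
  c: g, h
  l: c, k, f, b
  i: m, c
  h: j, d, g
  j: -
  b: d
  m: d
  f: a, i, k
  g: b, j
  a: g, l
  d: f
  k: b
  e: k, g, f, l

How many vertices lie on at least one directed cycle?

A vertex is on a directed cycle iff it belongs to a strongly connected component of size ≥ 2 (or has a self-loop).
The vertices on cycles are {a, b, c, d, f, g, h, i, k, l, m} — 11 in total.

11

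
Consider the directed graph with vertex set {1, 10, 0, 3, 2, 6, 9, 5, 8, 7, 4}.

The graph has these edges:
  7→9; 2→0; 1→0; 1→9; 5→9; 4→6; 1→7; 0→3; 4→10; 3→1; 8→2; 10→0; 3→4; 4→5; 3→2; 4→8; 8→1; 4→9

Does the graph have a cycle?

Yes

DFS with white/gray/black marking, starting from 9:
9 gray
9 black
1 gray
  0 gray
    3 gray
      2 gray
        2→0: 0 is gray → back edge
Back edge found, so a cycle exists: 0 → 3 → 2 → 0.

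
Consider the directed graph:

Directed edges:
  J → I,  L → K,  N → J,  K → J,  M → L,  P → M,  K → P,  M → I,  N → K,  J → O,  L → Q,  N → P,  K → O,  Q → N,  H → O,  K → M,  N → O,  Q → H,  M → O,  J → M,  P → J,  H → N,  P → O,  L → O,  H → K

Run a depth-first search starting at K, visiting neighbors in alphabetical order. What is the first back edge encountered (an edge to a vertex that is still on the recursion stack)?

L→K

DFS from K (visiting neighbors in alphabetical order); mark gray on enter, black on exit:
K gray
  J gray
    I gray
    I black
    M gray
      M→I: I black — skip
      L gray
        L→K: K is gray → back edge
First back edge: L → K.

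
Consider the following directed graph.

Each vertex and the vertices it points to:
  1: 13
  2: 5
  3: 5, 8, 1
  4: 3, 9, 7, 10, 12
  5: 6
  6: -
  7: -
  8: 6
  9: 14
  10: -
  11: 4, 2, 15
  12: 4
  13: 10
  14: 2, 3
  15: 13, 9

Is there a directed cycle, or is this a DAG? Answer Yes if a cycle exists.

DFS with white/gray/black marking, starting from 10:
10 gray
10 black
1 gray
  13 gray
    13→10: 10 black — skip
  13 black
1 black
2 gray
  5 gray
    6 gray
    6 black
  5 black
2 black
3 gray
  3→5: 5 black — skip
  8 gray
    8→6: 6 black — skip
  8 black
  3→1: 1 black — skip
3 black
4 gray
  4→3: 3 black — skip
  9 gray
    14 gray
      14→2: 2 black — skip
      14→3: 3 black — skip
    14 black
  9 black
  7 gray
  7 black
  4→10: 10 black — skip
  12 gray
    12→4: 4 is gray → back edge
Back edge found, so a cycle exists: 4 → 12 → 4.

Yes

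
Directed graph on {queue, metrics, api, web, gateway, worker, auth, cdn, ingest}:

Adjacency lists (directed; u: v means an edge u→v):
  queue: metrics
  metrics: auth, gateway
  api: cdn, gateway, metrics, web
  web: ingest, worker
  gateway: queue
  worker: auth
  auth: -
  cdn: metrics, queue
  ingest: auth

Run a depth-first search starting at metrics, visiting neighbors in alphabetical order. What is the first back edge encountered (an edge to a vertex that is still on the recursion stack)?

DFS from metrics (visiting neighbors in alphabetical order); mark gray on enter, black on exit:
metrics gray
  auth gray
  auth black
  gateway gray
    queue gray
      queue→metrics: metrics is gray → back edge
First back edge: queue → metrics.

queue->metrics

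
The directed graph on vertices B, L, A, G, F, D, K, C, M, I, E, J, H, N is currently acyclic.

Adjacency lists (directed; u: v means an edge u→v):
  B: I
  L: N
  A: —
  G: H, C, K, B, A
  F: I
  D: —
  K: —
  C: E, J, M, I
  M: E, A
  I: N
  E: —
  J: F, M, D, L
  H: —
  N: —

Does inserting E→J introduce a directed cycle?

Yes

Adding E→J creates a cycle iff J can already reach E.
Path from J: J → M → E.
So J → … → E → J is a cycle.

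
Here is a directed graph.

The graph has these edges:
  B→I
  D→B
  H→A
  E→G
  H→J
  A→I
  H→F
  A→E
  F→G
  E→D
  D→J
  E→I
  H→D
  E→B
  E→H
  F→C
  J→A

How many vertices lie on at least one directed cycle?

5

A vertex is on a directed cycle iff it belongs to a strongly connected component of size ≥ 2 (or has a self-loop).
The vertices on cycles are {A, D, E, H, J} — 5 in total.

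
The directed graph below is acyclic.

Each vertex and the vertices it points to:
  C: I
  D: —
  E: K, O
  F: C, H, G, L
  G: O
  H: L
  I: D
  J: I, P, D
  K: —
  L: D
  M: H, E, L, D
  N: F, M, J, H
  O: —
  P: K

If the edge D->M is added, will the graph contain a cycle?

Yes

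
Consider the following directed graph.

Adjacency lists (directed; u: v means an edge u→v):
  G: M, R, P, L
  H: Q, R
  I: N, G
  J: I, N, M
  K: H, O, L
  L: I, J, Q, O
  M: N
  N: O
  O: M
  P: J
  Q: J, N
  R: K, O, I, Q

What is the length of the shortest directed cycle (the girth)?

3

For each vertex v, BFS finds the shortest path from v back to v.
The shortest such closed walk is G → R → I → G, length 3.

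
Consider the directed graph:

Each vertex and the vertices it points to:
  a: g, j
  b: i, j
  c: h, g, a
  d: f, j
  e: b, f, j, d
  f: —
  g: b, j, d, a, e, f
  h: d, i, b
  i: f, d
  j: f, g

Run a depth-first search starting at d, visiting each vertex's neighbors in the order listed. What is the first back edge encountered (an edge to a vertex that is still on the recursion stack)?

i→d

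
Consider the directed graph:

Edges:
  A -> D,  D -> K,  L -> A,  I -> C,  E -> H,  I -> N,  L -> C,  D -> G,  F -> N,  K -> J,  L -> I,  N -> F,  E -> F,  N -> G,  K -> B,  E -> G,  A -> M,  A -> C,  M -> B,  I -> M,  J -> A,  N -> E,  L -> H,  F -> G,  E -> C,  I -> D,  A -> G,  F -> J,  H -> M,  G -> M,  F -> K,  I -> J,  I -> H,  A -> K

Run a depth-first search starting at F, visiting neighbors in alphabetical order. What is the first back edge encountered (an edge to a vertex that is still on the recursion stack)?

K→J

DFS from F (visiting neighbors in alphabetical order); mark gray on enter, black on exit:
F gray
  G gray
    M gray
      B gray
      B black
    M black
  G black
  J gray
    A gray
      C gray
      C black
      D gray
        D→G: G black — skip
        K gray
          K→B: B black — skip
          K→J: J is gray → back edge
First back edge: K → J.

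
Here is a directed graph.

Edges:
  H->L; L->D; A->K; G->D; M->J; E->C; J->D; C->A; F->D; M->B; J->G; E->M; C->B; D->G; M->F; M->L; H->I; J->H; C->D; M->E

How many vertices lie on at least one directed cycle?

4

A vertex is on a directed cycle iff it belongs to a strongly connected component of size ≥ 2 (or has a self-loop).
The vertices on cycles are {D, E, G, M} — 4 in total.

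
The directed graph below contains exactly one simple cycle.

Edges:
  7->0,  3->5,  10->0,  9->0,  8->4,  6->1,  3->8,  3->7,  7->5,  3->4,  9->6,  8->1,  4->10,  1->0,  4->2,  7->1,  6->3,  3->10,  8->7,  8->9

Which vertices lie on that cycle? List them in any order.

3, 6, 8, 9

DFS with gray/black marking from 3:
3 gray
  4 gray
    2 gray
    2 black
    10 gray
      0 gray
      0 black
    10 black
  4 black
  5 gray
  5 black
  7 gray
    7→5: 5 black — skip
    1 gray
      1→0: 0 black — skip
    1 black
    7→0: 0 black — skip
  7 black
  3→10: 10 black — skip
  8 gray
    9 gray
      6 gray
        6→1: 1 black — skip
        6→3: 3 is gray → back edge
Back edge closes the cycle 3 → 8 → 9 → 6 → 3; its vertices are {3, 6, 8, 9}.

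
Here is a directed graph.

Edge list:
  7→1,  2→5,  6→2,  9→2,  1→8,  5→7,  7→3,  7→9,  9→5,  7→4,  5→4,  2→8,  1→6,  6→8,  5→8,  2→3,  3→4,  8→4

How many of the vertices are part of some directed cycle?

6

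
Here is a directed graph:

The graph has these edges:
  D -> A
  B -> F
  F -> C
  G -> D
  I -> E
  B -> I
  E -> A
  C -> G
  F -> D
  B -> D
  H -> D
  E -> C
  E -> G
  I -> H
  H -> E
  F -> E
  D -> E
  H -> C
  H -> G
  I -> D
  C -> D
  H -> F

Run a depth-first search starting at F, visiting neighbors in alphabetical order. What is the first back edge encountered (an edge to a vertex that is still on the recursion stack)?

E->C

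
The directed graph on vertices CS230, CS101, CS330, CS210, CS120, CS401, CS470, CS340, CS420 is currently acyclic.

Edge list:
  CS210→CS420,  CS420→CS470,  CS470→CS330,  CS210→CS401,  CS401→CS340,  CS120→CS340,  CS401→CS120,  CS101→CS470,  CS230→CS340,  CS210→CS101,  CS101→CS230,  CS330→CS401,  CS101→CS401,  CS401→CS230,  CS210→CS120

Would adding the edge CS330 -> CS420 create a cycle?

Yes

Adding CS330→CS420 creates a cycle iff CS420 can already reach CS330.
Path from CS420: CS420 → CS470 → CS330.
So CS420 → … → CS330 → CS420 is a cycle.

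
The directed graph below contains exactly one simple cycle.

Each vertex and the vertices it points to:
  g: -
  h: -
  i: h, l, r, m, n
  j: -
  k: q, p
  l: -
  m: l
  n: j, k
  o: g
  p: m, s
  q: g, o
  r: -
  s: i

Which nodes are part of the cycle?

i, k, n, p, s

DFS with gray/black marking from i:
i gray
  h gray
  h black
  l gray
  l black
  r gray
  r black
  m gray
    m→l: l black — skip
  m black
  n gray
    j gray
    j black
    k gray
      q gray
        g gray
        g black
        o gray
          o→g: g black — skip
        o black
      q black
      p gray
        p→m: m black — skip
        s gray
          s→i: i is gray → back edge
Back edge closes the cycle i → n → k → p → s → i; its vertices are {i, k, n, p, s}.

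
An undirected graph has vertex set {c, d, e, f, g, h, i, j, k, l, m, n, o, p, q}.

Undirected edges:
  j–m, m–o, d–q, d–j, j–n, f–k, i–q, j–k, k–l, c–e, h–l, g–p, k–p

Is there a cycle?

DFS, tracking each vertex's parent; an edge to a visited non-parent vertex closes a cycle.
Start from p:
visit p (parent –)
  visit g (parent p)
    g–p: parent, skip
  visit k (parent p)
    k–p: parent, skip
    visit f (parent k)
      f–k: parent, skip
    visit j (parent k)
      visit m (parent j)
        visit o (parent m)
          o–m: parent, skip
        m–j: parent, skip
      visit d (parent j)
        d–j: parent, skip
        visit q (parent d)
          visit i (parent q)
            i–q: parent, skip
          q–d: parent, skip
      j–k: parent, skip
      visit n (parent j)
        n–j: parent, skip
    visit l (parent k)
      visit h (parent l)
        h–l: parent, skip
      l–k: parent, skip
visit c (parent –)
  visit e (parent c)
    e–c: parent, skip
No non-parent visited neighbor found — the graph is a forest.

No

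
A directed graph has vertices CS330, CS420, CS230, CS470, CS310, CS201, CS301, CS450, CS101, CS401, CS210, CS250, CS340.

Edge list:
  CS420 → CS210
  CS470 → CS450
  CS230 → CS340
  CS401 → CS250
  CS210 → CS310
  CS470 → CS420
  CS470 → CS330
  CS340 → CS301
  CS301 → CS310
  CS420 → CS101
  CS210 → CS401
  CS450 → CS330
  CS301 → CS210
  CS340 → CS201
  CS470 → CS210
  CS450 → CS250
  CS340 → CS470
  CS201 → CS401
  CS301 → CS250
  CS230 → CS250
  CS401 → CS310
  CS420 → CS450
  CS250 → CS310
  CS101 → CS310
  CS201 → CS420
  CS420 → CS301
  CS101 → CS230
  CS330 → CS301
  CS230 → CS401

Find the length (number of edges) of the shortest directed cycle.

For each vertex v, BFS finds the shortest path from v back to v.
The shortest such closed walk is CS340 → CS201 → CS420 → CS101 → CS230 → CS340, length 5.

5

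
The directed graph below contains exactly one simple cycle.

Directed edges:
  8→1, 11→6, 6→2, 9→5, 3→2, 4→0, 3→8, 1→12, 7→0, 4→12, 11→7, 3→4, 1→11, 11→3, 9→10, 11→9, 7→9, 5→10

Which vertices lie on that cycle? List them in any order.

1, 3, 8, 11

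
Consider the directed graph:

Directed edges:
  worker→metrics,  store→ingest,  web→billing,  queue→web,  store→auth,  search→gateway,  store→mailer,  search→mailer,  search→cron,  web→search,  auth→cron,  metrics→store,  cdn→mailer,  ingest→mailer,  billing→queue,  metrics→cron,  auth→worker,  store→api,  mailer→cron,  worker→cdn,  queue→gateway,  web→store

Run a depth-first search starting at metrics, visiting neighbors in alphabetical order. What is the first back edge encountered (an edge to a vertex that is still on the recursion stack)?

worker->metrics

DFS from metrics (visiting neighbors in alphabetical order); mark gray on enter, black on exit:
metrics gray
  cron gray
  cron black
  store gray
    api gray
    api black
    auth gray
      auth→cron: cron black — skip
      worker gray
        cdn gray
          mailer gray
            mailer→cron: cron black — skip
          mailer black
        cdn black
        worker→metrics: metrics is gray → back edge
First back edge: worker → metrics.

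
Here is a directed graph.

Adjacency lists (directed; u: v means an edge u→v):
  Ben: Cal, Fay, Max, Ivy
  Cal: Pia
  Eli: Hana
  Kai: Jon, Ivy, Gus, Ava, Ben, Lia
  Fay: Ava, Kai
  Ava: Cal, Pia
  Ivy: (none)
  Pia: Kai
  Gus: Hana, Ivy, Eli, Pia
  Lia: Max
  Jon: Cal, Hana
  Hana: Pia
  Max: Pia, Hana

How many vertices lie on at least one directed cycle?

12

A vertex is on a directed cycle iff it belongs to a strongly connected component of size ≥ 2 (or has a self-loop).
The vertices on cycles are {Ava, Ben, Cal, Eli, Fay, Gus, Jon, Kai, Lia, Max, Pia, Hana} — 12 in total.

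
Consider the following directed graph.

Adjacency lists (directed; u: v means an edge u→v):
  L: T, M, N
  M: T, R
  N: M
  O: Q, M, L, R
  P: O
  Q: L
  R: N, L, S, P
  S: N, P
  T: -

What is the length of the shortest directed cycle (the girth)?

For each vertex v, BFS finds the shortest path from v back to v.
The shortest such closed walk is P → O → R → P, length 3.

3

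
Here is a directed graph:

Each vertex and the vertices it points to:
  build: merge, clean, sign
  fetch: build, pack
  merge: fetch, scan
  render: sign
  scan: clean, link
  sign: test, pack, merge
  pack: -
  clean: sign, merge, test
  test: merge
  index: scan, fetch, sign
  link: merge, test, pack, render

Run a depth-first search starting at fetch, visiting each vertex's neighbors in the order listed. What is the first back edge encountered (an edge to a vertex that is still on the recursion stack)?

merge→fetch

DFS from fetch (visiting each vertex's neighbors in the order listed); mark gray on enter, black on exit:
fetch gray
  build gray
    merge gray
      merge→fetch: fetch is gray → back edge
First back edge: merge → fetch.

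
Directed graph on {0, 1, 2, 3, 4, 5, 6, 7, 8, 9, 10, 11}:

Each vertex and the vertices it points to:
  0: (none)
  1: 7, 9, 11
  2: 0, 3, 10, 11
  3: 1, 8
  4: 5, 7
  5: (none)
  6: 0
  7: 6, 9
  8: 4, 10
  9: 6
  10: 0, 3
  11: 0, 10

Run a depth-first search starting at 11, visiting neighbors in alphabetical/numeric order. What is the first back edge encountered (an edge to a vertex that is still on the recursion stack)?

1→11

DFS from 11 (visiting neighbors in alphabetical/numeric order); mark gray on enter, black on exit:
11 gray
  0 gray
  0 black
  10 gray
    10→0: 0 black — skip
    3 gray
      1 gray
        7 gray
          6 gray
            6→0: 0 black — skip
          6 black
          9 gray
            9→6: 6 black — skip
          9 black
        7 black
        1→9: 9 black — skip
        1→11: 11 is gray → back edge
First back edge: 1 → 11.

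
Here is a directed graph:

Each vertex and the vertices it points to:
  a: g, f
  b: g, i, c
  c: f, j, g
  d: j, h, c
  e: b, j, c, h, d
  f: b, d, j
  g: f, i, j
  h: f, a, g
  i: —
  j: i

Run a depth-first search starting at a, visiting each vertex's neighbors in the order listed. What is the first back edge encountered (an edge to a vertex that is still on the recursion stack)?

DFS from a (visiting each vertex's neighbors in the order listed); mark gray on enter, black on exit:
a gray
  g gray
    f gray
      b gray
        b→g: g is gray → back edge
First back edge: b → g.

b→g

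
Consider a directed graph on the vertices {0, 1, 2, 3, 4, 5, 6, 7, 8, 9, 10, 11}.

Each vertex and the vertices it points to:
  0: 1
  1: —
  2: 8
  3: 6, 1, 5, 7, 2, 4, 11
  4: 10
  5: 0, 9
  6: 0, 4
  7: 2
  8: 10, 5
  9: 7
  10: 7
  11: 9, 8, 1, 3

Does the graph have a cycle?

DFS with white/gray/black marking, starting from 10:
10 gray
  7 gray
    2 gray
      8 gray
        8→10: 10 is gray → back edge
Back edge found, so a cycle exists: 10 → 7 → 2 → 8 → 10.

Yes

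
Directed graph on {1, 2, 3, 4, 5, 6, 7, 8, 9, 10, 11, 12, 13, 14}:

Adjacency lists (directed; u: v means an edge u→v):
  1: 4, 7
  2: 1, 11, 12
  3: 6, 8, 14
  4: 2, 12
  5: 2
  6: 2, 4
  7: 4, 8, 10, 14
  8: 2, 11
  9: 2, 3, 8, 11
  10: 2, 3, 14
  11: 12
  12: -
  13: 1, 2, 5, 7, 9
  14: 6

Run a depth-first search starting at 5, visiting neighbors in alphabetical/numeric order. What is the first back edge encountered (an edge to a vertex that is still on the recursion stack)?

4->2

DFS from 5 (visiting neighbors in alphabetical/numeric order); mark gray on enter, black on exit:
5 gray
  2 gray
    1 gray
      4 gray
        4→2: 2 is gray → back edge
First back edge: 4 → 2.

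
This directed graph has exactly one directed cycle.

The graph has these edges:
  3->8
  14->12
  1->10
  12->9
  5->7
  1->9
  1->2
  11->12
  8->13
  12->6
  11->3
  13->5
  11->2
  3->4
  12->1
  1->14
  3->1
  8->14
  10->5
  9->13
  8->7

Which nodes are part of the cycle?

DFS with gray/black marking from 12:
12 gray
  9 gray
    13 gray
      5 gray
        7 gray
        7 black
      5 black
    13 black
  9 black
  6 gray
  6 black
  1 gray
    14 gray
      14→12: 12 is gray → back edge
Back edge closes the cycle 12 → 1 → 14 → 12; its vertices are {1, 12, 14}.

1, 12, 14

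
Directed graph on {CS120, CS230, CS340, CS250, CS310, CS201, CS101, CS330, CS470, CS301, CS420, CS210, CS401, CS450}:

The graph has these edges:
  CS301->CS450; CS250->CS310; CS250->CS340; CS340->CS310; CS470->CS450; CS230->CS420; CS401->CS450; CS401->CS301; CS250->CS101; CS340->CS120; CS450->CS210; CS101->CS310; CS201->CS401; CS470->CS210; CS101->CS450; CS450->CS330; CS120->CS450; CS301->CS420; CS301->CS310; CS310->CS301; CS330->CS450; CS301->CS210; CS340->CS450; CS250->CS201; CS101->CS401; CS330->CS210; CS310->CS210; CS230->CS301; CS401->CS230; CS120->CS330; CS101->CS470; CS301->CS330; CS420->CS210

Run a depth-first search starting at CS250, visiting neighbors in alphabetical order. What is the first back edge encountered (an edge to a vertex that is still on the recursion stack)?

CS301->CS310

DFS from CS250 (visiting neighbors in alphabetical order); mark gray on enter, black on exit:
CS250 gray
  CS101 gray
    CS310 gray
      CS210 gray
      CS210 black
      CS301 gray
        CS301→CS210: CS210 black — skip
        CS301→CS310: CS310 is gray → back edge
First back edge: CS301 → CS310.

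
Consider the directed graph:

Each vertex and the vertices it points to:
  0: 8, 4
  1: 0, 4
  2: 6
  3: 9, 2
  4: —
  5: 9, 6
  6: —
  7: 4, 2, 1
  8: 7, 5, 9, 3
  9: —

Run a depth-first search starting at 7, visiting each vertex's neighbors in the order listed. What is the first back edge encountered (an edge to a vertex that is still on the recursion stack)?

8→7

DFS from 7 (visiting each vertex's neighbors in the order listed); mark gray on enter, black on exit:
7 gray
  4 gray
  4 black
  2 gray
    6 gray
    6 black
  2 black
  1 gray
    0 gray
      8 gray
        8→7: 7 is gray → back edge
First back edge: 8 → 7.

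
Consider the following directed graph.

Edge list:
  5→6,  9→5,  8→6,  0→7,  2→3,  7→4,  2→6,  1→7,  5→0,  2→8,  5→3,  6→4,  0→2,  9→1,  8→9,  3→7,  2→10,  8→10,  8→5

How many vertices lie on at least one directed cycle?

A vertex is on a directed cycle iff it belongs to a strongly connected component of size ≥ 2 (or has a self-loop).
The vertices on cycles are {0, 2, 5, 8, 9} — 5 in total.

5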